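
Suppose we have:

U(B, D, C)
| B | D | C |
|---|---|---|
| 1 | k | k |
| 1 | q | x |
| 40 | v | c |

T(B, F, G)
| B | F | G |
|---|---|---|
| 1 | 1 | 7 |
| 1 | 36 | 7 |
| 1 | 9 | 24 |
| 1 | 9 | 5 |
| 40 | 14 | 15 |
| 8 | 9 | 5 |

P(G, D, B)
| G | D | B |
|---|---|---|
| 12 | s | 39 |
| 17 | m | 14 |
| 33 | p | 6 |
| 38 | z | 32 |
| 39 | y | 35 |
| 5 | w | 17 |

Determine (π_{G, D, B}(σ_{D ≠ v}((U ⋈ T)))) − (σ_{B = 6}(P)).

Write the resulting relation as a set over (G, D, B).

Joining U and T on B yields {(1, k, k, 1, 7), (1, k, k, 36, 7), (1, k, k, 9, 24), (1, k, k, 9, 5), (1, q, x, 1, 7), (1, q, x, 36, 7), (1, q, x, 9, 24), (1, q, x, 9, 5), (40, v, c, 14, 15)}.
σ[D ≠ v]: keep tuples satisfying D ≠ v → {(1, k, k, 1, 7), (1, k, k, 36, 7), (1, k, k, 9, 24), (1, k, k, 9, 5), (1, q, x, 1, 7), (1, q, x, 36, 7), (1, q, x, 9, 24), (1, q, x, 9, 5)}
π_{G, D, B} gives {(24, k, 1), (24, q, 1), (5, k, 1), (5, q, 1), (7, k, 1), (7, q, 1)} (2 duplicate(s) eliminated).
σ[B = 6]: keep tuples satisfying B = 6 → {(33, p, 6)}
Taking the difference: {(24, k, 1), (24, q, 1), (5, k, 1), (5, q, 1), (7, k, 1), (7, q, 1)}

{(24, k, 1), (24, q, 1), (5, k, 1), (5, q, 1), (7, k, 1), (7, q, 1)}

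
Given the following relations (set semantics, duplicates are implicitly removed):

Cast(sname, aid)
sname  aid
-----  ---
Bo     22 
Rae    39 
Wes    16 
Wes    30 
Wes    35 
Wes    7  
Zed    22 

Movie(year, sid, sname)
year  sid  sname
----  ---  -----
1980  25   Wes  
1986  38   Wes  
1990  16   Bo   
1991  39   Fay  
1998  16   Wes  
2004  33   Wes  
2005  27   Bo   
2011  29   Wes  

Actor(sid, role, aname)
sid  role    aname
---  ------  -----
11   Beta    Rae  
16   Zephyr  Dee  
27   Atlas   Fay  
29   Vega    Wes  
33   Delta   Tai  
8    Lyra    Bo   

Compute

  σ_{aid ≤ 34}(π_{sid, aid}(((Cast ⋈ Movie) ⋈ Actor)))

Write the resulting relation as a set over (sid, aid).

Natural join on sname: {(Bo, 22, 1990, 16), (Bo, 22, 2005, 27), (Wes, 16, 1980, 25), (Wes, 16, 1986, 38), (Wes, 16, 1998, 16), (Wes, 16, 2004, 33), (Wes, 16, 2011, 29), (Wes, 30, 1980, 25), (Wes, 30, 1986, 38), (Wes, 30, 1998, 16), (Wes, 30, 2004, 33), (Wes, 30, 2011, 29), (Wes, 35, 1980, 25), (Wes, 35, 1986, 38), (Wes, 35, 1998, 16), (Wes, 35, 2004, 33), (Wes, 35, 2011, 29), (Wes, 7, 1980, 25), (Wes, 7, 1986, 38), (Wes, 7, 1998, 16), (Wes, 7, 2004, 33), (Wes, 7, 2011, 29)}
Natural join on sid: {(Bo, 22, 1990, 16, Zephyr, Dee), (Bo, 22, 2005, 27, Atlas, Fay), (Wes, 16, 1998, 16, Zephyr, Dee), (Wes, 16, 2004, 33, Delta, Tai), (Wes, 16, 2011, 29, Vega, Wes), (Wes, 30, 1998, 16, Zephyr, Dee), (Wes, 30, 2004, 33, Delta, Tai), (Wes, 30, 2011, 29, Vega, Wes), (Wes, 35, 1998, 16, Zephyr, Dee), (Wes, 35, 2004, 33, Delta, Tai), (Wes, 35, 2011, 29, Vega, Wes), (Wes, 7, 1998, 16, Zephyr, Dee), (Wes, 7, 2004, 33, Delta, Tai), (Wes, 7, 2011, 29, Vega, Wes)}
π[sid, aid]: project onto (sid, aid) → {(16, 16), (16, 22), (16, 30), (16, 35), (16, 7), (27, 22), (29, 16), (29, 30), (29, 35), (29, 7), (33, 16), (33, 30), (33, 35), (33, 7)}
Filtering on aid ≤ 34 leaves {(16, 16), (16, 22), (16, 30), (16, 7), (27, 22), (29, 16), (29, 30), (29, 7), (33, 16), (33, 30), (33, 7)}.

{(16, 16), (16, 22), (16, 30), (16, 7), (27, 22), (29, 16), (29, 30), (29, 7), (33, 16), (33, 30), (33, 7)}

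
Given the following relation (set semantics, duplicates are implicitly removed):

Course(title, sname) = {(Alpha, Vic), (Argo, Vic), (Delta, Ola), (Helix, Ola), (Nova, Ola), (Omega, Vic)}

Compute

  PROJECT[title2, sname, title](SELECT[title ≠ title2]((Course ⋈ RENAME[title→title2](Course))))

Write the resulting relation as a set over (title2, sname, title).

{(Alpha, Vic, Argo), (Alpha, Vic, Omega), (Argo, Vic, Alpha), (Argo, Vic, Omega), (Delta, Ola, Helix), (Delta, Ola, Nova), (Helix, Ola, Delta), (Helix, Ola, Nova), (Nova, Ola, Delta), (Nova, Ola, Helix), (Omega, Vic, Alpha), (Omega, Vic, Argo)}

ρ[title→title2]: schema becomes (title2, sname); tuples unchanged.
Joining Course and RENAME[title→title2](Course) on sname yields {(Alpha, Vic, Alpha), (Alpha, Vic, Argo), (Alpha, Vic, Omega), (Argo, Vic, Alpha), (Argo, Vic, Argo), (Argo, Vic, Omega), (Delta, Ola, Delta), (Delta, Ola, Helix), (Delta, Ola, Nova), (Helix, Ola, Delta), (Helix, Ola, Helix), (Helix, Ola, Nova), (Nova, Ola, Delta), (Nova, Ola, Helix), (Nova, Ola, Nova), (Omega, Vic, Alpha), (Omega, Vic, Argo), (Omega, Vic, Omega)}.
Selection title ≠ title2: {(Alpha, Vic, Argo), (Alpha, Vic, Omega), (Argo, Vic, Alpha), (Argo, Vic, Omega), (Delta, Ola, Helix), (Delta, Ola, Nova), (Helix, Ola, Delta), (Helix, Ola, Nova), (Nova, Ola, Delta), (Nova, Ola, Helix), (Omega, Vic, Alpha), (Omega, Vic, Argo)}
Projecting to title2, sname, title: {(Alpha, Vic, Argo), (Alpha, Vic, Omega), (Argo, Vic, Alpha), (Argo, Vic, Omega), (Delta, Ola, Helix), (Delta, Ola, Nova), (Helix, Ola, Delta), (Helix, Ola, Nova), (Nova, Ola, Delta), (Nova, Ola, Helix), (Omega, Vic, Alpha), (Omega, Vic, Argo)}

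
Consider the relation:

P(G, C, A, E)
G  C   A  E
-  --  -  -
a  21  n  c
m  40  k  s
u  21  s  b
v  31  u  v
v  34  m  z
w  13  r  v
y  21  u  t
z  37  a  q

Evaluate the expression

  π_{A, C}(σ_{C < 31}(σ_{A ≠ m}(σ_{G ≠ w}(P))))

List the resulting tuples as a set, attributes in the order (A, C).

Apply σ_{G ≠ w}; surviving tuples: {(a, 21, n, c), (m, 40, k, s), (u, 21, s, b), (v, 31, u, v), (v, 34, m, z), (y, 21, u, t), (z, 37, a, q)}
Apply σ_{A ≠ m}; surviving tuples: {(a, 21, n, c), (m, 40, k, s), (u, 21, s, b), (v, 31, u, v), (y, 21, u, t), (z, 37, a, q)}
Apply σ_{C < 31}; surviving tuples: {(a, 21, n, c), (u, 21, s, b), (y, 21, u, t)}
π_{A, C} gives {(n, 21), (s, 21), (u, 21)}.

{(n, 21), (s, 21), (u, 21)}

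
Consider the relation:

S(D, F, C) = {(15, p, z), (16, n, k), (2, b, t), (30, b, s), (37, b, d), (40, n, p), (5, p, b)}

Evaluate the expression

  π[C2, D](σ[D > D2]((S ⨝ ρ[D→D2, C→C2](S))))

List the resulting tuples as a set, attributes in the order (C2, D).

ρ[D→D2, C→C2]: schema becomes (D2, F, C2); tuples unchanged.
Joining S and ρ[D→D2, C→C2](S) on F yields {(15, p, z, 15, z), (15, p, z, 5, b), (16, n, k, 16, k), (16, n, k, 40, p), (2, b, t, 2, t), (2, b, t, 30, s), (2, b, t, 37, d), (30, b, s, 2, t), (30, b, s, 30, s), (30, b, s, 37, d), (37, b, d, 2, t), (37, b, d, 30, s), (37, b, d, 37, d), (40, n, p, 16, k), (40, n, p, 40, p), (5, p, b, 15, z), (5, p, b, 5, b)}.
Filtering on D > D2 leaves {(15, p, z, 5, b), (30, b, s, 2, t), (37, b, d, 2, t), (37, b, d, 30, s), (40, n, p, 16, k)}.
π[C2, D]: project onto (C2, D) → {(b, 15), (k, 40), (s, 37), (t, 30), (t, 37)}

{(b, 15), (k, 40), (s, 37), (t, 30), (t, 37)}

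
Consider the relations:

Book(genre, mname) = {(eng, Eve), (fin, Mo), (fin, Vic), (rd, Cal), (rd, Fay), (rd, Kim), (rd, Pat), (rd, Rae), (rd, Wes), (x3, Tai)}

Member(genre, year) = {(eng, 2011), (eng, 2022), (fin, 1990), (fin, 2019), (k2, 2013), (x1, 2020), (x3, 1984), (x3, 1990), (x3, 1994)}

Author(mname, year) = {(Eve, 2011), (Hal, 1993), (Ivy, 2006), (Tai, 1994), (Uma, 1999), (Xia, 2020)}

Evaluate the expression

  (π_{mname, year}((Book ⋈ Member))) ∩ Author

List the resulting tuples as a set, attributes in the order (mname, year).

Book ⋈ Member (natural join on genre): {(eng, Eve, 2011), (eng, Eve, 2022), (fin, Mo, 1990), (fin, Mo, 2019), (fin, Vic, 1990), (fin, Vic, 2019), (x3, Tai, 1984), (x3, Tai, 1990), (x3, Tai, 1994)}
π[mname, year]: project onto (mname, year) → {(Eve, 2011), (Eve, 2022), (Mo, 1990), (Mo, 2019), (Tai, 1984), (Tai, 1990), (Tai, 1994), (Vic, 1990), (Vic, 2019)}
Intersection: {(Eve, 2011), (Eve, 2022), (Mo, 1990), (Mo, 2019), (Tai, 1984), (Tai, 1990), (Tai, 1994), (Vic, 1990), (Vic, 2019)} with {(Eve, 2011), (Hal, 1993), (Ivy, 2006), (Tai, 1994), (Uma, 1999), (Xia, 2020)} → {(Eve, 2011), (Tai, 1994)}

{(Eve, 2011), (Tai, 1994)}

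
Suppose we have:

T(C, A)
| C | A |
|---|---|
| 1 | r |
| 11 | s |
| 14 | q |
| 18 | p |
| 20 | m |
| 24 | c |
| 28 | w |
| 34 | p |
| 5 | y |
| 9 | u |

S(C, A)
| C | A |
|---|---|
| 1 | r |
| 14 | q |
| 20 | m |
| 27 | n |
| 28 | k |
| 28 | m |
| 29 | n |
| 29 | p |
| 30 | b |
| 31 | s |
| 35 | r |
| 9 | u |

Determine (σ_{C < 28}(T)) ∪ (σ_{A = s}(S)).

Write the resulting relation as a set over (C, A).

{(1, r), (11, s), (14, q), (18, p), (20, m), (24, c), (31, s), (5, y), (9, u)}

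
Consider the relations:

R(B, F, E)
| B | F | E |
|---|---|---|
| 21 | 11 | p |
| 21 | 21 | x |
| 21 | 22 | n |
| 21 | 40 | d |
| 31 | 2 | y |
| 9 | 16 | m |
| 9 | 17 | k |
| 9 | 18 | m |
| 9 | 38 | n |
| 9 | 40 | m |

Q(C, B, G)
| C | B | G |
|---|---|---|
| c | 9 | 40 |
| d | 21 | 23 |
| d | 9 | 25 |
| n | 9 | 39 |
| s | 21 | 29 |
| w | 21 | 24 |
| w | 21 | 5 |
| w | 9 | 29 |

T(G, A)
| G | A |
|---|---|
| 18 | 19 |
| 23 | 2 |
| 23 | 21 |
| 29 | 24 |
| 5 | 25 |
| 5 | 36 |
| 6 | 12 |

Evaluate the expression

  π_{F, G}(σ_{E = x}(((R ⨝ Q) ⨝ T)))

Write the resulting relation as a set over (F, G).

{(21, 23), (21, 29), (21, 5)}

R ⋈ Q (natural join on B): {(21, 11, p, d, 23), (21, 11, p, s, 29), (21, 11, p, w, 24), (21, 11, p, w, 5), (21, 21, x, d, 23), (21, 21, x, s, 29), (21, 21, x, w, 24), (21, 21, x, w, 5), (21, 22, n, d, 23), (21, 22, n, s, 29), (21, 22, n, w, 24), (21, 22, n, w, 5), (21, 40, d, d, 23), (21, 40, d, s, 29), (21, 40, d, w, 24), (21, 40, d, w, 5), (9, 16, m, c, 40), (9, 16, m, d, 25), (9, 16, m, n, 39), (9, 16, m, w, 29), (9, 17, k, c, 40), (9, 17, k, d, 25), (9, 17, k, n, 39), (9, 17, k, w, 29), (9, 18, m, c, 40), (9, 18, m, d, 25), (9, 18, m, n, 39), (9, 18, m, w, 29), (9, 38, n, c, 40), (9, 38, n, d, 25), (9, 38, n, n, 39), (9, 38, n, w, 29), (9, 40, m, c, 40), (9, 40, m, d, 25), (9, 40, m, n, 39), (9, 40, m, w, 29)}
(R ⨝ Q) ⋈ T (natural join on G): {(21, 11, p, d, 23, 2), (21, 11, p, d, 23, 21), (21, 11, p, s, 29, 24), (21, 11, p, w, 5, 25), (21, 11, p, w, 5, 36), (21, 21, x, d, 23, 2), (21, 21, x, d, 23, 21), (21, 21, x, s, 29, 24), (21, 21, x, w, 5, 25), (21, 21, x, w, 5, 36), (21, 22, n, d, 23, 2), (21, 22, n, d, 23, 21), (21, 22, n, s, 29, 24), (21, 22, n, w, 5, 25), (21, 22, n, w, 5, 36), (21, 40, d, d, 23, 2), (21, 40, d, d, 23, 21), (21, 40, d, s, 29, 24), (21, 40, d, w, 5, 25), (21, 40, d, w, 5, 36), (9, 16, m, w, 29, 24), (9, 17, k, w, 29, 24), (9, 18, m, w, 29, 24), (9, 38, n, w, 29, 24), (9, 40, m, w, 29, 24)}
Selection E = x: {(21, 21, x, d, 23, 2), (21, 21, x, d, 23, 21), (21, 21, x, s, 29, 24), (21, 21, x, w, 5, 25), (21, 21, x, w, 5, 36)}
π_{F, G} gives {(21, 23), (21, 29), (21, 5)} (2 duplicate(s) eliminated).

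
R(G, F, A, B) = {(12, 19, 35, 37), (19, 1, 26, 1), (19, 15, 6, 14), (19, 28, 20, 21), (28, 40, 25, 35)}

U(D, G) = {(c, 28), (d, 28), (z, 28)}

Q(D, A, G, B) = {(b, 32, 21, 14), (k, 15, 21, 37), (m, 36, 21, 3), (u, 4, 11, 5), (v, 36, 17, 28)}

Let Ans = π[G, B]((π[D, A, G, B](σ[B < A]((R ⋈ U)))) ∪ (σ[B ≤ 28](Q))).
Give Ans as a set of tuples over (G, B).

Natural join on G: {(28, 40, 25, 35, c), (28, 40, 25, 35, d), (28, 40, 25, 35, z)}
Selection B < A: {}
π_{D, A, G, B} gives {}.
Selection B ≤ 28: {(b, 32, 21, 14), (m, 36, 21, 3), (u, 4, 11, 5), (v, 36, 17, 28)}
Taking the union: {(b, 32, 21, 14), (m, 36, 21, 3), (u, 4, 11, 5), (v, 36, 17, 28)}
π_{G, B} gives {(11, 5), (17, 28), (21, 14), (21, 3)}.

{(11, 5), (17, 28), (21, 14), (21, 3)}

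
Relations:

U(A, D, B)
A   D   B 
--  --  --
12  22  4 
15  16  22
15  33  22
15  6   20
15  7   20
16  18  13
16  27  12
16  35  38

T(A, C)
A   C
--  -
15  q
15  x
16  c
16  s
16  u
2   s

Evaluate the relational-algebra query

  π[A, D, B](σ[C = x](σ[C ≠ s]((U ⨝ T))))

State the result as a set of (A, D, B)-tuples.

{(15, 16, 22), (15, 33, 22), (15, 6, 20), (15, 7, 20)}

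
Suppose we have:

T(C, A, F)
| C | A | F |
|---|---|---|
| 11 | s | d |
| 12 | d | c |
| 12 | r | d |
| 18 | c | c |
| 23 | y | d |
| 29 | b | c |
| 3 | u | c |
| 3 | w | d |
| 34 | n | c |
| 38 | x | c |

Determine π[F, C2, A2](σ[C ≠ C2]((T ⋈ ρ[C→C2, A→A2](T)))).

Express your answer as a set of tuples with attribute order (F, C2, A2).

{(c, 12, d), (c, 18, c), (c, 29, b), (c, 3, u), (c, 34, n), (c, 38, x), (d, 11, s), (d, 12, r), (d, 23, y), (d, 3, w)}

ρ[C→C2, A→A2]: schema becomes (C2, A2, F); tuples unchanged.
Joining T and ρ[C→C2, A→A2](T) on F yields {(11, s, d, 11, s), (11, s, d, 12, r), (11, s, d, 23, y), (11, s, d, 3, w), (12, d, c, 12, d), (12, d, c, 18, c), (12, d, c, 29, b), (12, d, c, 3, u), (12, d, c, 34, n), (12, d, c, 38, x), (12, r, d, 11, s), (12, r, d, 12, r), (12, r, d, 23, y), (12, r, d, 3, w), (18, c, c, 12, d), (18, c, c, 18, c), (18, c, c, 29, b), (18, c, c, 3, u), (18, c, c, 34, n), (18, c, c, 38, x), (23, y, d, 11, s), (23, y, d, 12, r), (23, y, d, 23, y), (23, y, d, 3, w), (29, b, c, 12, d), (29, b, c, 18, c), (29, b, c, 29, b), (29, b, c, 3, u), (29, b, c, 34, n), (29, b, c, 38, x), (3, u, c, 12, d), (3, u, c, 18, c), (3, u, c, 29, b), (3, u, c, 3, u), (3, u, c, 34, n), (3, u, c, 38, x), (3, w, d, 11, s), (3, w, d, 12, r), (3, w, d, 23, y), (3, w, d, 3, w), (34, n, c, 12, d), (34, n, c, 18, c), (34, n, c, 29, b), (34, n, c, 3, u), (34, n, c, 34, n), (34, n, c, 38, x), (38, x, c, 12, d), (38, x, c, 18, c), (38, x, c, 29, b), (38, x, c, 3, u), (38, x, c, 34, n), (38, x, c, 38, x)}.
Filtering on C ≠ C2 leaves {(11, s, d, 12, r), (11, s, d, 23, y), (11, s, d, 3, w), (12, d, c, 18, c), (12, d, c, 29, b), (12, d, c, 3, u), (12, d, c, 34, n), (12, d, c, 38, x), (12, r, d, 11, s), (12, r, d, 23, y), (12, r, d, 3, w), (18, c, c, 12, d), (18, c, c, 29, b), (18, c, c, 3, u), (18, c, c, 34, n), (18, c, c, 38, x), (23, y, d, 11, s), (23, y, d, 12, r), (23, y, d, 3, w), (29, b, c, 12, d), (29, b, c, 18, c), (29, b, c, 3, u), (29, b, c, 34, n), (29, b, c, 38, x), (3, u, c, 12, d), (3, u, c, 18, c), (3, u, c, 29, b), (3, u, c, 34, n), (3, u, c, 38, x), (3, w, d, 11, s), (3, w, d, 12, r), (3, w, d, 23, y), (34, n, c, 12, d), (34, n, c, 18, c), (34, n, c, 29, b), (34, n, c, 3, u), (34, n, c, 38, x), (38, x, c, 12, d), (38, x, c, 18, c), (38, x, c, 29, b), (38, x, c, 3, u), (38, x, c, 34, n)}.
Keep only column(s) F, C2, A2 (32 duplicate(s) eliminated): {(c, 12, d), (c, 18, c), (c, 29, b), (c, 3, u), (c, 34, n), (c, 38, x), (d, 11, s), (d, 12, r), (d, 23, y), (d, 3, w)}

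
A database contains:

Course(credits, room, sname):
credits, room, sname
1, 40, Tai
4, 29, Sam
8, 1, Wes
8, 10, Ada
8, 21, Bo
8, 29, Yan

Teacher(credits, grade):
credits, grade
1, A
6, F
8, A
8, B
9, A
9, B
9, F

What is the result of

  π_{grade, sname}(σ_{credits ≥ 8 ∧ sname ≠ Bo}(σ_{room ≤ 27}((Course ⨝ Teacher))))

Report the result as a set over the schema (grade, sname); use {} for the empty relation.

{(A, Ada), (A, Wes), (B, Ada), (B, Wes)}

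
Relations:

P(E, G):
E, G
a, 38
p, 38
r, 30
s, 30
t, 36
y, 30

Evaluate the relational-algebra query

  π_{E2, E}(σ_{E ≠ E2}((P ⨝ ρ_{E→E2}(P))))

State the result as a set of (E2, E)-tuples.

{(a, p), (p, a), (r, s), (r, y), (s, r), (s, y), (y, r), (y, s)}

ρ[E→E2]: schema becomes (E2, G); tuples unchanged.
P ⋈ ρ_{E→E2}(P) (natural join on G): {(a, 38, a), (a, 38, p), (p, 38, a), (p, 38, p), (r, 30, r), (r, 30, s), (r, 30, y), (s, 30, r), (s, 30, s), (s, 30, y), (t, 36, t), (y, 30, r), (y, 30, s), (y, 30, y)}
Apply σ_{E ≠ E2}; surviving tuples: {(a, 38, p), (p, 38, a), (r, 30, s), (r, 30, y), (s, 30, r), (s, 30, y), (y, 30, r), (y, 30, s)}
Projecting to E2, E: {(a, p), (p, a), (r, s), (r, y), (s, r), (s, y), (y, r), (y, s)}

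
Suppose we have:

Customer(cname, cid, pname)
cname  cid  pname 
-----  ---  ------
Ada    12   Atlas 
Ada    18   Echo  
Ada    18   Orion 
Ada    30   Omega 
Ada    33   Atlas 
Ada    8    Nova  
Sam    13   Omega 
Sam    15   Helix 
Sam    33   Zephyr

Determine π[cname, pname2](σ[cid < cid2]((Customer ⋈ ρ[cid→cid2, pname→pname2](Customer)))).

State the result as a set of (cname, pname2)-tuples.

{(Ada, Atlas), (Ada, Echo), (Ada, Omega), (Ada, Orion), (Sam, Helix), (Sam, Zephyr)}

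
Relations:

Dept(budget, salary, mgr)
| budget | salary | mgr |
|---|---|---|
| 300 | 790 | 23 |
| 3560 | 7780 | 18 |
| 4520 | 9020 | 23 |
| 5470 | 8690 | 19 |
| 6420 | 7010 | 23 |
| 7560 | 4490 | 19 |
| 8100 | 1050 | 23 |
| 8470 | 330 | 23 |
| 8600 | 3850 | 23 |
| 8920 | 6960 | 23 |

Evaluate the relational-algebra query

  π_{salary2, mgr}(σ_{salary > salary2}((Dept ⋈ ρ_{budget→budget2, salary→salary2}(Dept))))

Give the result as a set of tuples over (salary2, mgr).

{(1050, 23), (330, 23), (3850, 23), (4490, 19), (6960, 23), (7010, 23), (790, 23)}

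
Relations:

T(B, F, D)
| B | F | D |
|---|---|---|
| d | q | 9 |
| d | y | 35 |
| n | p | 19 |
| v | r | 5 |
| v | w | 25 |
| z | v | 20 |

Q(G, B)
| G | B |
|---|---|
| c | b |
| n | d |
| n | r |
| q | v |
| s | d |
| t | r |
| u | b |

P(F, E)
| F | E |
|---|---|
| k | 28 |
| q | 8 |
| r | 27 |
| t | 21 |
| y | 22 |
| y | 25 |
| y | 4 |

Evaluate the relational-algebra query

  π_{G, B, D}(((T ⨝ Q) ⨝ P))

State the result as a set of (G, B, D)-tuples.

{(n, d, 35), (n, d, 9), (q, v, 5), (s, d, 35), (s, d, 9)}

T ⋈ Q (natural join on B): {(d, q, 9, n), (d, q, 9, s), (d, y, 35, n), (d, y, 35, s), (v, r, 5, q), (v, w, 25, q)}
(T ⨝ Q) ⋈ P (natural join on F): {(d, q, 9, n, 8), (d, q, 9, s, 8), (d, y, 35, n, 22), (d, y, 35, n, 25), (d, y, 35, n, 4), (d, y, 35, s, 22), (d, y, 35, s, 25), (d, y, 35, s, 4), (v, r, 5, q, 27)}
Keep only column(s) G, B, D (4 duplicate(s) eliminated): {(n, d, 35), (n, d, 9), (q, v, 5), (s, d, 35), (s, d, 9)}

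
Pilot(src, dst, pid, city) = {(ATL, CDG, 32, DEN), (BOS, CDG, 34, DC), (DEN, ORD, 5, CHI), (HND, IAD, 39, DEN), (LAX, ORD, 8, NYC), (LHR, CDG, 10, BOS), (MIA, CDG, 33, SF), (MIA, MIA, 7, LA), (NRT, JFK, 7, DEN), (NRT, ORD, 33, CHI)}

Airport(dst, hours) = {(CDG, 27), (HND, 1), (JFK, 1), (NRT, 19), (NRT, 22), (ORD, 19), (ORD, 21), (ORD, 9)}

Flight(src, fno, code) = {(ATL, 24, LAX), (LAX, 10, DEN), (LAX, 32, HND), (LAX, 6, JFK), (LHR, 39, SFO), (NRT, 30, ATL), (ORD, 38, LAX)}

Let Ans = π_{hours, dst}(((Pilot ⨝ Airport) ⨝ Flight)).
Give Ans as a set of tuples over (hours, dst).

{(1, JFK), (19, ORD), (21, ORD), (27, CDG), (9, ORD)}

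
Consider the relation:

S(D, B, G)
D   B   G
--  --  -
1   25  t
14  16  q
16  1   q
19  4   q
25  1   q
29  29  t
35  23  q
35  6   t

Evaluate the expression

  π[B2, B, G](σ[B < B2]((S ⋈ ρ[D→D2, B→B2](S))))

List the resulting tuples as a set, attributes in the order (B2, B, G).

ρ[D→D2, B→B2]: schema becomes (D2, B2, G); tuples unchanged.
Joining S and ρ[D→D2, B→B2](S) on G yields {(1, 25, t, 1, 25), (1, 25, t, 29, 29), (1, 25, t, 35, 6), (14, 16, q, 14, 16), (14, 16, q, 16, 1), (14, 16, q, 19, 4), (14, 16, q, 25, 1), (14, 16, q, 35, 23), (16, 1, q, 14, 16), (16, 1, q, 16, 1), (16, 1, q, 19, 4), (16, 1, q, 25, 1), (16, 1, q, 35, 23), (19, 4, q, 14, 16), (19, 4, q, 16, 1), (19, 4, q, 19, 4), (19, 4, q, 25, 1), (19, 4, q, 35, 23), (25, 1, q, 14, 16), (25, 1, q, 16, 1), (25, 1, q, 19, 4), (25, 1, q, 25, 1), (25, 1, q, 35, 23), (29, 29, t, 1, 25), (29, 29, t, 29, 29), (29, 29, t, 35, 6), (35, 23, q, 14, 16), (35, 23, q, 16, 1), (35, 23, q, 19, 4), (35, 23, q, 25, 1), (35, 23, q, 35, 23), (35, 6, t, 1, 25), (35, 6, t, 29, 29), (35, 6, t, 35, 6)}.
Selection B < B2: {(1, 25, t, 29, 29), (14, 16, q, 35, 23), (16, 1, q, 14, 16), (16, 1, q, 19, 4), (16, 1, q, 35, 23), (19, 4, q, 14, 16), (19, 4, q, 35, 23), (25, 1, q, 14, 16), (25, 1, q, 19, 4), (25, 1, q, 35, 23), (35, 6, t, 1, 25), (35, 6, t, 29, 29)}
Projecting to B2, B, G (3 duplicate(s) eliminated): {(16, 1, q), (16, 4, q), (23, 1, q), (23, 16, q), (23, 4, q), (25, 6, t), (29, 25, t), (29, 6, t), (4, 1, q)}

{(16, 1, q), (16, 4, q), (23, 1, q), (23, 16, q), (23, 4, q), (25, 6, t), (29, 25, t), (29, 6, t), (4, 1, q)}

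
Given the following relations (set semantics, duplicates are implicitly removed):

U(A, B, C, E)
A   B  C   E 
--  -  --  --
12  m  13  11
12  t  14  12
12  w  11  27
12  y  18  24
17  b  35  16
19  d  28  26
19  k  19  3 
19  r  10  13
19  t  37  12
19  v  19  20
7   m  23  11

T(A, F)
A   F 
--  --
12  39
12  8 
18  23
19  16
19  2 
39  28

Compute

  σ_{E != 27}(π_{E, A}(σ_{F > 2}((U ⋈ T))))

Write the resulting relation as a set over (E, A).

{(11, 12), (12, 12), (12, 19), (13, 19), (20, 19), (24, 12), (26, 19), (3, 19)}

U ⋈ T (natural join on A): {(12, m, 13, 11, 39), (12, m, 13, 11, 8), (12, t, 14, 12, 39), (12, t, 14, 12, 8), (12, w, 11, 27, 39), (12, w, 11, 27, 8), (12, y, 18, 24, 39), (12, y, 18, 24, 8), (19, d, 28, 26, 16), (19, d, 28, 26, 2), (19, k, 19, 3, 16), (19, k, 19, 3, 2), (19, r, 10, 13, 16), (19, r, 10, 13, 2), (19, t, 37, 12, 16), (19, t, 37, 12, 2), (19, v, 19, 20, 16), (19, v, 19, 20, 2)}
Selection F > 2: {(12, m, 13, 11, 39), (12, m, 13, 11, 8), (12, t, 14, 12, 39), (12, t, 14, 12, 8), (12, w, 11, 27, 39), (12, w, 11, 27, 8), (12, y, 18, 24, 39), (12, y, 18, 24, 8), (19, d, 28, 26, 16), (19, k, 19, 3, 16), (19, r, 10, 13, 16), (19, t, 37, 12, 16), (19, v, 19, 20, 16)}
Keep only column(s) E, A (4 duplicate(s) eliminated): {(11, 12), (12, 12), (12, 19), (13, 19), (20, 19), (24, 12), (26, 19), (27, 12), (3, 19)}
Selection E != 27: {(11, 12), (12, 12), (12, 19), (13, 19), (20, 19), (24, 12), (26, 19), (3, 19)}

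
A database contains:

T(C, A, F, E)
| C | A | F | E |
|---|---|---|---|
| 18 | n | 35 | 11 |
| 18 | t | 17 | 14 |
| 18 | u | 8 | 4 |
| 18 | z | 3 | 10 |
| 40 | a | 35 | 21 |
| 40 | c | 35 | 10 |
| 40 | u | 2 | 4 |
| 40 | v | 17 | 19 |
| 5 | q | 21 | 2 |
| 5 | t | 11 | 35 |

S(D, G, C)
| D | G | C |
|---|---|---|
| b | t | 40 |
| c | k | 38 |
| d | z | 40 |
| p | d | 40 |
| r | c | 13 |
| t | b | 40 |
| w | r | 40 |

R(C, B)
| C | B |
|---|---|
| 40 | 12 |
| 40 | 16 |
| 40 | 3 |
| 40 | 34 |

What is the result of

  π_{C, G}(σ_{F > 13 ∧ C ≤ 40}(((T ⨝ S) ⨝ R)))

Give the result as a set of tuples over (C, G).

T ⋈ S (natural join on C): {(40, a, 35, 21, b, t), (40, a, 35, 21, d, z), (40, a, 35, 21, p, d), (40, a, 35, 21, t, b), (40, a, 35, 21, w, r), (40, c, 35, 10, b, t), (40, c, 35, 10, d, z), (40, c, 35, 10, p, d), (40, c, 35, 10, t, b), (40, c, 35, 10, w, r), (40, u, 2, 4, b, t), (40, u, 2, 4, d, z), (40, u, 2, 4, p, d), (40, u, 2, 4, t, b), (40, u, 2, 4, w, r), (40, v, 17, 19, b, t), (40, v, 17, 19, d, z), (40, v, 17, 19, p, d), (40, v, 17, 19, t, b), (40, v, 17, 19, w, r)}
(T ⨝ S) ⋈ R (natural join on C): {(40, a, 35, 21, b, t, 12), (40, a, 35, 21, b, t, 16), (40, a, 35, 21, b, t, 3), (40, a, 35, 21, b, t, 34), (40, a, 35, 21, d, z, 12), (40, a, 35, 21, d, z, 16), (40, a, 35, 21, d, z, 3), (40, a, 35, 21, d, z, 34), (40, a, 35, 21, p, d, 12), (40, a, 35, 21, p, d, 16), (40, a, 35, 21, p, d, 3), (40, a, 35, 21, p, d, 34), (40, a, 35, 21, t, b, 12), (40, a, 35, 21, t, b, 16), (40, a, 35, 21, t, b, 3), (40, a, 35, 21, t, b, 34), (40, a, 35, 21, w, r, 12), (40, a, 35, 21, w, r, 16), (40, a, 35, 21, w, r, 3), (40, a, 35, 21, w, r, 34), (40, c, 35, 10, b, t, 12), (40, c, 35, 10, b, t, 16), (40, c, 35, 10, b, t, 3), (40, c, 35, 10, b, t, 34), (40, c, 35, 10, d, z, 12), (40, c, 35, 10, d, z, 16), (40, c, 35, 10, d, z, 3), (40, c, 35, 10, d, z, 34), (40, c, 35, 10, p, d, 12), (40, c, 35, 10, p, d, 16), (40, c, 35, 10, p, d, 3), (40, c, 35, 10, p, d, 34), (40, c, 35, 10, t, b, 12), (40, c, 35, 10, t, b, 16), (40, c, 35, 10, t, b, 3), (40, c, 35, 10, t, b, 34), (40, c, 35, 10, w, r, 12), (40, c, 35, 10, w, r, 16), (40, c, 35, 10, w, r, 3), (40, c, 35, 10, w, r, 34), (40, u, 2, 4, b, t, 12), (40, u, 2, 4, b, t, 16), (40, u, 2, 4, b, t, 3), (40, u, 2, 4, b, t, 34), (40, u, 2, 4, d, z, 12), (40, u, 2, 4, d, z, 16), (40, u, 2, 4, d, z, 3), (40, u, 2, 4, d, z, 34), (40, u, 2, 4, p, d, 12), (40, u, 2, 4, p, d, 16), (40, u, 2, 4, p, d, 3), (40, u, 2, 4, p, d, 34), (40, u, 2, 4, t, b, 12), (40, u, 2, 4, t, b, 16), (40, u, 2, 4, t, b, 3), (40, u, 2, 4, t, b, 34), (40, u, 2, 4, w, r, 12), (40, u, 2, 4, w, r, 16), (40, u, 2, 4, w, r, 3), (40, u, 2, 4, w, r, 34), (40, v, 17, 19, b, t, 12), (40, v, 17, 19, b, t, 16), (40, v, 17, 19, b, t, 3), (40, v, 17, 19, b, t, 34), (40, v, 17, 19, d, z, 12), (40, v, 17, 19, d, z, 16), (40, v, 17, 19, d, z, 3), (40, v, 17, 19, d, z, 34), (40, v, 17, 19, p, d, 12), (40, v, 17, 19, p, d, 16), (40, v, 17, 19, p, d, 3), (40, v, 17, 19, p, d, 34), (40, v, 17, 19, t, b, 12), (40, v, 17, 19, t, b, 16), (40, v, 17, 19, t, b, 3), (40, v, 17, 19, t, b, 34), (40, v, 17, 19, w, r, 12), (40, v, 17, 19, w, r, 16), (40, v, 17, 19, w, r, 3), (40, v, 17, 19, w, r, 34)}
Apply σ_{F > 13 ∧ C ≤ 40}; surviving tuples: {(40, a, 35, 21, b, t, 12), (40, a, 35, 21, b, t, 16), (40, a, 35, 21, b, t, 3), (40, a, 35, 21, b, t, 34), (40, a, 35, 21, d, z, 12), (40, a, 35, 21, d, z, 16), (40, a, 35, 21, d, z, 3), (40, a, 35, 21, d, z, 34), (40, a, 35, 21, p, d, 12), (40, a, 35, 21, p, d, 16), (40, a, 35, 21, p, d, 3), (40, a, 35, 21, p, d, 34), (40, a, 35, 21, t, b, 12), (40, a, 35, 21, t, b, 16), (40, a, 35, 21, t, b, 3), (40, a, 35, 21, t, b, 34), (40, a, 35, 21, w, r, 12), (40, a, 35, 21, w, r, 16), (40, a, 35, 21, w, r, 3), (40, a, 35, 21, w, r, 34), (40, c, 35, 10, b, t, 12), (40, c, 35, 10, b, t, 16), (40, c, 35, 10, b, t, 3), (40, c, 35, 10, b, t, 34), (40, c, 35, 10, d, z, 12), (40, c, 35, 10, d, z, 16), (40, c, 35, 10, d, z, 3), (40, c, 35, 10, d, z, 34), (40, c, 35, 10, p, d, 12), (40, c, 35, 10, p, d, 16), (40, c, 35, 10, p, d, 3), (40, c, 35, 10, p, d, 34), (40, c, 35, 10, t, b, 12), (40, c, 35, 10, t, b, 16), (40, c, 35, 10, t, b, 3), (40, c, 35, 10, t, b, 34), (40, c, 35, 10, w, r, 12), (40, c, 35, 10, w, r, 16), (40, c, 35, 10, w, r, 3), (40, c, 35, 10, w, r, 34), (40, v, 17, 19, b, t, 12), (40, v, 17, 19, b, t, 16), (40, v, 17, 19, b, t, 3), (40, v, 17, 19, b, t, 34), (40, v, 17, 19, d, z, 12), (40, v, 17, 19, d, z, 16), (40, v, 17, 19, d, z, 3), (40, v, 17, 19, d, z, 34), (40, v, 17, 19, p, d, 12), (40, v, 17, 19, p, d, 16), (40, v, 17, 19, p, d, 3), (40, v, 17, 19, p, d, 34), (40, v, 17, 19, t, b, 12), (40, v, 17, 19, t, b, 16), (40, v, 17, 19, t, b, 3), (40, v, 17, 19, t, b, 34), (40, v, 17, 19, w, r, 12), (40, v, 17, 19, w, r, 16), (40, v, 17, 19, w, r, 3), (40, v, 17, 19, w, r, 34)}
Keep only column(s) C, G (55 duplicate(s) eliminated): {(40, b), (40, d), (40, r), (40, t), (40, z)}

{(40, b), (40, d), (40, r), (40, t), (40, z)}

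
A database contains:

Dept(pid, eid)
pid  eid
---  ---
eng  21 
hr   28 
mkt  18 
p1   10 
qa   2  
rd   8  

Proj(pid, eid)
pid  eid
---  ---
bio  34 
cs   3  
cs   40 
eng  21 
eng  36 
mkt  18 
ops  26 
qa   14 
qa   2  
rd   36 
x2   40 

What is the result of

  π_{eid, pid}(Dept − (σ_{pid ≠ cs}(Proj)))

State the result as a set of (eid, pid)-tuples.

{(10, p1), (28, hr), (8, rd)}

Apply σ_{pid ≠ cs}; surviving tuples: {(bio, 34), (eng, 21), (eng, 36), (mkt, 18), (ops, 26), (qa, 14), (qa, 2), (rd, 36), (x2, 40)}
Taking the difference: {(hr, 28), (p1, 10), (rd, 8)}
Projecting to eid, pid: {(10, p1), (28, hr), (8, rd)}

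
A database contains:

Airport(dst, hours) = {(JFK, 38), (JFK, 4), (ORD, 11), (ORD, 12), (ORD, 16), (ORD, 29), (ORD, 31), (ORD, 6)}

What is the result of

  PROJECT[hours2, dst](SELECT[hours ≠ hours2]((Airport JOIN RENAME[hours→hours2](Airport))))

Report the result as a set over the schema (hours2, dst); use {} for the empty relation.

ρ[hours→hours2]: schema becomes (dst, hours2); tuples unchanged.
Joining Airport and RENAME[hours→hours2](Airport) on dst yields {(JFK, 38, 38), (JFK, 38, 4), (JFK, 4, 38), (JFK, 4, 4), (ORD, 11, 11), (ORD, 11, 12), (ORD, 11, 16), (ORD, 11, 29), (ORD, 11, 31), (ORD, 11, 6), (ORD, 12, 11), (ORD, 12, 12), (ORD, 12, 16), (ORD, 12, 29), (ORD, 12, 31), (ORD, 12, 6), (ORD, 16, 11), (ORD, 16, 12), (ORD, 16, 16), (ORD, 16, 29), (ORD, 16, 31), (ORD, 16, 6), (ORD, 29, 11), (ORD, 29, 12), (ORD, 29, 16), (ORD, 29, 29), (ORD, 29, 31), (ORD, 29, 6), (ORD, 31, 11), (ORD, 31, 12), (ORD, 31, 16), (ORD, 31, 29), (ORD, 31, 31), (ORD, 31, 6), (ORD, 6, 11), (ORD, 6, 12), (ORD, 6, 16), (ORD, 6, 29), (ORD, 6, 31), (ORD, 6, 6)}.
Apply σ_{hours ≠ hours2}; surviving tuples: {(JFK, 38, 4), (JFK, 4, 38), (ORD, 11, 12), (ORD, 11, 16), (ORD, 11, 29), (ORD, 11, 31), (ORD, 11, 6), (ORD, 12, 11), (ORD, 12, 16), (ORD, 12, 29), (ORD, 12, 31), (ORD, 12, 6), (ORD, 16, 11), (ORD, 16, 12), (ORD, 16, 29), (ORD, 16, 31), (ORD, 16, 6), (ORD, 29, 11), (ORD, 29, 12), (ORD, 29, 16), (ORD, 29, 31), (ORD, 29, 6), (ORD, 31, 11), (ORD, 31, 12), (ORD, 31, 16), (ORD, 31, 29), (ORD, 31, 6), (ORD, 6, 11), (ORD, 6, 12), (ORD, 6, 16), (ORD, 6, 29), (ORD, 6, 31)}
π_{hours2, dst} gives {(11, ORD), (12, ORD), (16, ORD), (29, ORD), (31, ORD), (38, JFK), (4, JFK), (6, ORD)} (24 duplicate(s) eliminated).

{(11, ORD), (12, ORD), (16, ORD), (29, ORD), (31, ORD), (38, JFK), (4, JFK), (6, ORD)}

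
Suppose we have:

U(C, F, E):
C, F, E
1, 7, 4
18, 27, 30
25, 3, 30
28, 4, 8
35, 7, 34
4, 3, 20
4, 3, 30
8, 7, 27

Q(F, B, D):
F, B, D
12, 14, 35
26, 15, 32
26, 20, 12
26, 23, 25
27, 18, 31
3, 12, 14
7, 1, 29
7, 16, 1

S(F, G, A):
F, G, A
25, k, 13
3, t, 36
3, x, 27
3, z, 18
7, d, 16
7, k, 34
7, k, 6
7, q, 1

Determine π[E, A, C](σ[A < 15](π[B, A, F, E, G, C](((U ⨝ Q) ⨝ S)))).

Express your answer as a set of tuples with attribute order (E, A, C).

Natural join on F: {(1, 7, 4, 1, 29), (1, 7, 4, 16, 1), (18, 27, 30, 18, 31), (25, 3, 30, 12, 14), (35, 7, 34, 1, 29), (35, 7, 34, 16, 1), (4, 3, 20, 12, 14), (4, 3, 30, 12, 14), (8, 7, 27, 1, 29), (8, 7, 27, 16, 1)}
Natural join on F: {(1, 7, 4, 1, 29, d, 16), (1, 7, 4, 1, 29, k, 34), (1, 7, 4, 1, 29, k, 6), (1, 7, 4, 1, 29, q, 1), (1, 7, 4, 16, 1, d, 16), (1, 7, 4, 16, 1, k, 34), (1, 7, 4, 16, 1, k, 6), (1, 7, 4, 16, 1, q, 1), (25, 3, 30, 12, 14, t, 36), (25, 3, 30, 12, 14, x, 27), (25, 3, 30, 12, 14, z, 18), (35, 7, 34, 1, 29, d, 16), (35, 7, 34, 1, 29, k, 34), (35, 7, 34, 1, 29, k, 6), (35, 7, 34, 1, 29, q, 1), (35, 7, 34, 16, 1, d, 16), (35, 7, 34, 16, 1, k, 34), (35, 7, 34, 16, 1, k, 6), (35, 7, 34, 16, 1, q, 1), (4, 3, 20, 12, 14, t, 36), (4, 3, 20, 12, 14, x, 27), (4, 3, 20, 12, 14, z, 18), (4, 3, 30, 12, 14, t, 36), (4, 3, 30, 12, 14, x, 27), (4, 3, 30, 12, 14, z, 18), (8, 7, 27, 1, 29, d, 16), (8, 7, 27, 1, 29, k, 34), (8, 7, 27, 1, 29, k, 6), (8, 7, 27, 1, 29, q, 1), (8, 7, 27, 16, 1, d, 16), (8, 7, 27, 16, 1, k, 34), (8, 7, 27, 16, 1, k, 6), (8, 7, 27, 16, 1, q, 1)}
π_{B, A, F, E, G, C} gives {(1, 1, 7, 27, q, 8), (1, 1, 7, 34, q, 35), (1, 1, 7, 4, q, 1), (1, 16, 7, 27, d, 8), (1, 16, 7, 34, d, 35), (1, 16, 7, 4, d, 1), (1, 34, 7, 27, k, 8), (1, 34, 7, 34, k, 35), (1, 34, 7, 4, k, 1), (1, 6, 7, 27, k, 8), (1, 6, 7, 34, k, 35), (1, 6, 7, 4, k, 1), (12, 18, 3, 20, z, 4), (12, 18, 3, 30, z, 25), (12, 18, 3, 30, z, 4), (12, 27, 3, 20, x, 4), (12, 27, 3, 30, x, 25), (12, 27, 3, 30, x, 4), (12, 36, 3, 20, t, 4), (12, 36, 3, 30, t, 25), (12, 36, 3, 30, t, 4), (16, 1, 7, 27, q, 8), (16, 1, 7, 34, q, 35), (16, 1, 7, 4, q, 1), (16, 16, 7, 27, d, 8), (16, 16, 7, 34, d, 35), (16, 16, 7, 4, d, 1), (16, 34, 7, 27, k, 8), (16, 34, 7, 34, k, 35), (16, 34, 7, 4, k, 1), (16, 6, 7, 27, k, 8), (16, 6, 7, 34, k, 35), (16, 6, 7, 4, k, 1)}.
Filtering on A < 15 leaves {(1, 1, 7, 27, q, 8), (1, 1, 7, 34, q, 35), (1, 1, 7, 4, q, 1), (1, 6, 7, 27, k, 8), (1, 6, 7, 34, k, 35), (1, 6, 7, 4, k, 1), (16, 1, 7, 27, q, 8), (16, 1, 7, 34, q, 35), (16, 1, 7, 4, q, 1), (16, 6, 7, 27, k, 8), (16, 6, 7, 34, k, 35), (16, 6, 7, 4, k, 1)}.
π_{E, A, C} gives {(27, 1, 8), (27, 6, 8), (34, 1, 35), (34, 6, 35), (4, 1, 1), (4, 6, 1)} (6 duplicate(s) eliminated).

{(27, 1, 8), (27, 6, 8), (34, 1, 35), (34, 6, 35), (4, 1, 1), (4, 6, 1)}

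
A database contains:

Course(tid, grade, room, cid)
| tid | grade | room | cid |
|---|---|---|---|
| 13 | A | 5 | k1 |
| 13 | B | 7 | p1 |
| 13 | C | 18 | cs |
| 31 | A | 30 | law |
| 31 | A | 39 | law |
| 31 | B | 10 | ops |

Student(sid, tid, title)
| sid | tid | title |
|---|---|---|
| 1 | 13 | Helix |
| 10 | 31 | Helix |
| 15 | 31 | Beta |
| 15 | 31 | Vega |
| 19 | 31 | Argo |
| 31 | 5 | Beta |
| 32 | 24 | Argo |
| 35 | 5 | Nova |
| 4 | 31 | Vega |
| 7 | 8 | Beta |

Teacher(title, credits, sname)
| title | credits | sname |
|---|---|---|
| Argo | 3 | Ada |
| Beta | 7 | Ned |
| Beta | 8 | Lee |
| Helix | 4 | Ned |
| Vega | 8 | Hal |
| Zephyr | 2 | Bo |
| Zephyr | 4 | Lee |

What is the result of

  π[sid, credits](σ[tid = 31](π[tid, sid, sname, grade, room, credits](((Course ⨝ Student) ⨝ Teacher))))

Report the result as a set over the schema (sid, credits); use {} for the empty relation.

Joining Course and Student on tid yields {(13, A, 5, k1, 1, Helix), (13, B, 7, p1, 1, Helix), (13, C, 18, cs, 1, Helix), (31, A, 30, law, 10, Helix), (31, A, 30, law, 15, Beta), (31, A, 30, law, 15, Vega), (31, A, 30, law, 19, Argo), (31, A, 30, law, 4, Vega), (31, A, 39, law, 10, Helix), (31, A, 39, law, 15, Beta), (31, A, 39, law, 15, Vega), (31, A, 39, law, 19, Argo), (31, A, 39, law, 4, Vega), (31, B, 10, ops, 10, Helix), (31, B, 10, ops, 15, Beta), (31, B, 10, ops, 15, Vega), (31, B, 10, ops, 19, Argo), (31, B, 10, ops, 4, Vega)}.
Joining (Course ⨝ Student) and Teacher on title yields {(13, A, 5, k1, 1, Helix, 4, Ned), (13, B, 7, p1, 1, Helix, 4, Ned), (13, C, 18, cs, 1, Helix, 4, Ned), (31, A, 30, law, 10, Helix, 4, Ned), (31, A, 30, law, 15, Beta, 7, Ned), (31, A, 30, law, 15, Beta, 8, Lee), (31, A, 30, law, 15, Vega, 8, Hal), (31, A, 30, law, 19, Argo, 3, Ada), (31, A, 30, law, 4, Vega, 8, Hal), (31, A, 39, law, 10, Helix, 4, Ned), (31, A, 39, law, 15, Beta, 7, Ned), (31, A, 39, law, 15, Beta, 8, Lee), (31, A, 39, law, 15, Vega, 8, Hal), (31, A, 39, law, 19, Argo, 3, Ada), (31, A, 39, law, 4, Vega, 8, Hal), (31, B, 10, ops, 10, Helix, 4, Ned), (31, B, 10, ops, 15, Beta, 7, Ned), (31, B, 10, ops, 15, Beta, 8, Lee), (31, B, 10, ops, 15, Vega, 8, Hal), (31, B, 10, ops, 19, Argo, 3, Ada), (31, B, 10, ops, 4, Vega, 8, Hal)}.
π_{tid, sid, sname, grade, room, credits} gives {(13, 1, Ned, A, 5, 4), (13, 1, Ned, B, 7, 4), (13, 1, Ned, C, 18, 4), (31, 10, Ned, A, 30, 4), (31, 10, Ned, A, 39, 4), (31, 10, Ned, B, 10, 4), (31, 15, Hal, A, 30, 8), (31, 15, Hal, A, 39, 8), (31, 15, Hal, B, 10, 8), (31, 15, Lee, A, 30, 8), (31, 15, Lee, A, 39, 8), (31, 15, Lee, B, 10, 8), (31, 15, Ned, A, 30, 7), (31, 15, Ned, A, 39, 7), (31, 15, Ned, B, 10, 7), (31, 19, Ada, A, 30, 3), (31, 19, Ada, A, 39, 3), (31, 19, Ada, B, 10, 3), (31, 4, Hal, A, 30, 8), (31, 4, Hal, A, 39, 8), (31, 4, Hal, B, 10, 8)}.
Selection tid = 31: {(31, 10, Ned, A, 30, 4), (31, 10, Ned, A, 39, 4), (31, 10, Ned, B, 10, 4), (31, 15, Hal, A, 30, 8), (31, 15, Hal, A, 39, 8), (31, 15, Hal, B, 10, 8), (31, 15, Lee, A, 30, 8), (31, 15, Lee, A, 39, 8), (31, 15, Lee, B, 10, 8), (31, 15, Ned, A, 30, 7), (31, 15, Ned, A, 39, 7), (31, 15, Ned, B, 10, 7), (31, 19, Ada, A, 30, 3), (31, 19, Ada, A, 39, 3), (31, 19, Ada, B, 10, 3), (31, 4, Hal, A, 30, 8), (31, 4, Hal, A, 39, 8), (31, 4, Hal, B, 10, 8)}
π_{sid, credits} gives {(10, 4), (15, 7), (15, 8), (19, 3), (4, 8)} (13 duplicate(s) eliminated).

{(10, 4), (15, 7), (15, 8), (19, 3), (4, 8)}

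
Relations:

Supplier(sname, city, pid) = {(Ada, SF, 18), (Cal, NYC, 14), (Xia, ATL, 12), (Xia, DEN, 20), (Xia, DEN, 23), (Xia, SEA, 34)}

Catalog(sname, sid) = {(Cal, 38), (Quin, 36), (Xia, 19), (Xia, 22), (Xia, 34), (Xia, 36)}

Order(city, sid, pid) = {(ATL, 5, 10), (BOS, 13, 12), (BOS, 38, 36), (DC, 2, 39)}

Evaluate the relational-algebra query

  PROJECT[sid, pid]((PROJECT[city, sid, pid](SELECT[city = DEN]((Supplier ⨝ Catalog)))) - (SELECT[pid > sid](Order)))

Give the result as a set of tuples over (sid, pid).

Supplier ⋈ Catalog (natural join on sname): {(Cal, NYC, 14, 38), (Xia, ATL, 12, 19), (Xia, ATL, 12, 22), (Xia, ATL, 12, 34), (Xia, ATL, 12, 36), (Xia, DEN, 20, 19), (Xia, DEN, 20, 22), (Xia, DEN, 20, 34), (Xia, DEN, 20, 36), (Xia, DEN, 23, 19), (Xia, DEN, 23, 22), (Xia, DEN, 23, 34), (Xia, DEN, 23, 36), (Xia, SEA, 34, 19), (Xia, SEA, 34, 22), (Xia, SEA, 34, 34), (Xia, SEA, 34, 36)}
Apply σ_{city = DEN}; surviving tuples: {(Xia, DEN, 20, 19), (Xia, DEN, 20, 22), (Xia, DEN, 20, 34), (Xia, DEN, 20, 36), (Xia, DEN, 23, 19), (Xia, DEN, 23, 22), (Xia, DEN, 23, 34), (Xia, DEN, 23, 36)}
π[city, sid, pid]: project onto (city, sid, pid) → {(DEN, 19, 20), (DEN, 19, 23), (DEN, 22, 20), (DEN, 22, 23), (DEN, 34, 20), (DEN, 34, 23), (DEN, 36, 20), (DEN, 36, 23)}
Apply σ_{pid > sid}; surviving tuples: {(ATL, 5, 10), (DC, 2, 39)}
Set difference of the two operands is {(DEN, 19, 20), (DEN, 19, 23), (DEN, 22, 20), (DEN, 22, 23), (DEN, 34, 20), (DEN, 34, 23), (DEN, 36, 20), (DEN, 36, 23)}.
π[sid, pid]: project onto (sid, pid) → {(19, 20), (19, 23), (22, 20), (22, 23), (34, 20), (34, 23), (36, 20), (36, 23)}

{(19, 20), (19, 23), (22, 20), (22, 23), (34, 20), (34, 23), (36, 20), (36, 23)}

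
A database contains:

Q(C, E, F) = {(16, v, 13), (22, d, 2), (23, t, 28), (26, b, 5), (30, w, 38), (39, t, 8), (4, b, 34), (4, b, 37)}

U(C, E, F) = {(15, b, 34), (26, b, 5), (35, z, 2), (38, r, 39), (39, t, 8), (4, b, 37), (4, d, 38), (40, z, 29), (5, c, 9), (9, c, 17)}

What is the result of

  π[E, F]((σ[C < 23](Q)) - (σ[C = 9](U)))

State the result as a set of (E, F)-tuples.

{(b, 34), (b, 37), (d, 2), (v, 13)}

σ[C < 23]: keep tuples satisfying C < 23 → {(16, v, 13), (22, d, 2), (4, b, 34), (4, b, 37)}
σ[C = 9]: keep tuples satisfying C = 9 → {(9, c, 17)}
Difference: {(16, v, 13), (22, d, 2), (4, b, 34), (4, b, 37)} with {(9, c, 17)} → {(16, v, 13), (22, d, 2), (4, b, 34), (4, b, 37)}
Keep only column(s) E, F: {(b, 34), (b, 37), (d, 2), (v, 13)}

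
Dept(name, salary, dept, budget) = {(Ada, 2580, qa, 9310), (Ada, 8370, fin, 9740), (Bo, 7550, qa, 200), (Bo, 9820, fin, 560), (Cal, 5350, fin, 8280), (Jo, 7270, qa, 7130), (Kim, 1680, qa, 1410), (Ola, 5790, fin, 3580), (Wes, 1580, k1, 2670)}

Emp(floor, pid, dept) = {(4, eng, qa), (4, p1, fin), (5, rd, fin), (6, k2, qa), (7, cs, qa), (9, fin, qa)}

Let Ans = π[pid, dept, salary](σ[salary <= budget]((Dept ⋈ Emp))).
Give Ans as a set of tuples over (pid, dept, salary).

{(cs, qa, 2580), (eng, qa, 2580), (fin, qa, 2580), (k2, qa, 2580), (p1, fin, 5350), (p1, fin, 8370), (rd, fin, 5350), (rd, fin, 8370)}

Joining Dept and Emp on dept yields {(Ada, 2580, qa, 9310, 4, eng), (Ada, 2580, qa, 9310, 6, k2), (Ada, 2580, qa, 9310, 7, cs), (Ada, 2580, qa, 9310, 9, fin), (Ada, 8370, fin, 9740, 4, p1), (Ada, 8370, fin, 9740, 5, rd), (Bo, 7550, qa, 200, 4, eng), (Bo, 7550, qa, 200, 6, k2), (Bo, 7550, qa, 200, 7, cs), (Bo, 7550, qa, 200, 9, fin), (Bo, 9820, fin, 560, 4, p1), (Bo, 9820, fin, 560, 5, rd), (Cal, 5350, fin, 8280, 4, p1), (Cal, 5350, fin, 8280, 5, rd), (Jo, 7270, qa, 7130, 4, eng), (Jo, 7270, qa, 7130, 6, k2), (Jo, 7270, qa, 7130, 7, cs), (Jo, 7270, qa, 7130, 9, fin), (Kim, 1680, qa, 1410, 4, eng), (Kim, 1680, qa, 1410, 6, k2), (Kim, 1680, qa, 1410, 7, cs), (Kim, 1680, qa, 1410, 9, fin), (Ola, 5790, fin, 3580, 4, p1), (Ola, 5790, fin, 3580, 5, rd)}.
Filtering on salary <= budget leaves {(Ada, 2580, qa, 9310, 4, eng), (Ada, 2580, qa, 9310, 6, k2), (Ada, 2580, qa, 9310, 7, cs), (Ada, 2580, qa, 9310, 9, fin), (Ada, 8370, fin, 9740, 4, p1), (Ada, 8370, fin, 9740, 5, rd), (Cal, 5350, fin, 8280, 4, p1), (Cal, 5350, fin, 8280, 5, rd)}.
Keep only column(s) pid, dept, salary: {(cs, qa, 2580), (eng, qa, 2580), (fin, qa, 2580), (k2, qa, 2580), (p1, fin, 5350), (p1, fin, 8370), (rd, fin, 5350), (rd, fin, 8370)}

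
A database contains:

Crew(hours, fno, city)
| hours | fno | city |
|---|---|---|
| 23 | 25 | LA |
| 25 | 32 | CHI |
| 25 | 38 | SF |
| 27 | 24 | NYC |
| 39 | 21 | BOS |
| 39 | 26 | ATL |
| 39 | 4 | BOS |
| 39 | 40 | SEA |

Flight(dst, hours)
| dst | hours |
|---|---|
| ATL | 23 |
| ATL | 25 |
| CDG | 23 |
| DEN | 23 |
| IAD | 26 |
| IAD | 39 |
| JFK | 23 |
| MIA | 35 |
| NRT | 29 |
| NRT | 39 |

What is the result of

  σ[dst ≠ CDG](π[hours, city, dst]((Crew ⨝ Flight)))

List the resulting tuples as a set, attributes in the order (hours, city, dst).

Natural join on hours: {(23, 25, LA, ATL), (23, 25, LA, CDG), (23, 25, LA, DEN), (23, 25, LA, JFK), (25, 32, CHI, ATL), (25, 38, SF, ATL), (39, 21, BOS, IAD), (39, 21, BOS, NRT), (39, 26, ATL, IAD), (39, 26, ATL, NRT), (39, 4, BOS, IAD), (39, 4, BOS, NRT), (39, 40, SEA, IAD), (39, 40, SEA, NRT)}
π_{hours, city, dst} gives {(23, LA, ATL), (23, LA, CDG), (23, LA, DEN), (23, LA, JFK), (25, CHI, ATL), (25, SF, ATL), (39, ATL, IAD), (39, ATL, NRT), (39, BOS, IAD), (39, BOS, NRT), (39, SEA, IAD), (39, SEA, NRT)} (2 duplicate(s) eliminated).
Filtering on dst ≠ CDG leaves {(23, LA, ATL), (23, LA, DEN), (23, LA, JFK), (25, CHI, ATL), (25, SF, ATL), (39, ATL, IAD), (39, ATL, NRT), (39, BOS, IAD), (39, BOS, NRT), (39, SEA, IAD), (39, SEA, NRT)}.

{(23, LA, ATL), (23, LA, DEN), (23, LA, JFK), (25, CHI, ATL), (25, SF, ATL), (39, ATL, IAD), (39, ATL, NRT), (39, BOS, IAD), (39, BOS, NRT), (39, SEA, IAD), (39, SEA, NRT)}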